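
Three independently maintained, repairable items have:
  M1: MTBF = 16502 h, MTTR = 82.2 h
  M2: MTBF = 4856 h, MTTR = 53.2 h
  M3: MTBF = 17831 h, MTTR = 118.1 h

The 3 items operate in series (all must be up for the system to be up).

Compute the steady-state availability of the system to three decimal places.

A(M1) = MTBF/(MTBF+MTTR) = 16502/(16502+82.2) = 0.995043
A(M2) = MTBF/(MTBF+MTTR) = 4856/(4856+53.2) = 0.989163
A(M3) = MTBF/(MTBF+MTTR) = 17831/(17831+118.1) = 0.993420
Series availability: 0.995043 × 0.989163 × 0.993420 = 0.978

0.978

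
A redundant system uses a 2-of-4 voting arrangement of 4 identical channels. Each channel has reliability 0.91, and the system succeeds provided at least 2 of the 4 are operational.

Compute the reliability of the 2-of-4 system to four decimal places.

0.9973

R = Σ_{i=2}^{4} C(4,i) p^i (1−p)^{4−i} with p = 0.91
C(4,2)·0.91^2·0.09^2 = 0.040246
C(4,3)·0.91^3·0.09^1 = 0.271286
C(4,4)·0.91^4·0.09^0 = 0.685750
Sum = 0.9973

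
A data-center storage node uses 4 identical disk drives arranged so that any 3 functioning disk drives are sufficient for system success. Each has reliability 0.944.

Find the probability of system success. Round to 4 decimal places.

R = Σ_{i=3}^{4} C(4,i) p^i (1−p)^{4−i} with p = 0.944
C(4,3)·0.944^3·0.056^1 = 0.188436
C(4,4)·0.944^4·0.056^0 = 0.794123
Sum = 0.9826

0.9826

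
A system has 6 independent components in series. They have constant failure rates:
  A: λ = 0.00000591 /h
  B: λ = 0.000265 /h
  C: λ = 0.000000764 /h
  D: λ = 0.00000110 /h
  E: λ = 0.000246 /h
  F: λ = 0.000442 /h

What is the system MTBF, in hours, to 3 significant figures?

1040

Series of exponential components: λ_sys = Σ λ_i
λ_sys = 0.00000591 + 0.000265 + 0.000000764 + 0.00000110 + 0.000246 + 0.000442 = 9.6077e-04 /h
MTBF = 1 / λ_sys = 1040 h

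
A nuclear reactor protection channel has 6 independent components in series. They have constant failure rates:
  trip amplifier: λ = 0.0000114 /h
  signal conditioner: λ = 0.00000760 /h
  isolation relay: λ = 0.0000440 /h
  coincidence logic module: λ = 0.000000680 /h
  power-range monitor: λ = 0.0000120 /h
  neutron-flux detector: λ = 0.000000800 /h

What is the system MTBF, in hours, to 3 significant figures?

Series of exponential components: λ_sys = Σ λ_i
λ_sys = 0.0000114 + 0.00000760 + 0.0000440 + 0.000000680 + 0.0000120 + 0.000000800 = 7.6480e-05 /h
MTBF = 1 / λ_sys = 13100 h

13100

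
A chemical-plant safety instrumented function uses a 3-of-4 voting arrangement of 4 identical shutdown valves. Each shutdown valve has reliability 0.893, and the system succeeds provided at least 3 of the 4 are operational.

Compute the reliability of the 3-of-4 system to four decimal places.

0.9407

R = Σ_{i=3}^{4} C(4,i) p^i (1−p)^{4−i} with p = 0.893
C(4,3)·0.893^3·0.107^1 = 0.304788
C(4,4)·0.893^4·0.107^0 = 0.635925
Sum = 0.9407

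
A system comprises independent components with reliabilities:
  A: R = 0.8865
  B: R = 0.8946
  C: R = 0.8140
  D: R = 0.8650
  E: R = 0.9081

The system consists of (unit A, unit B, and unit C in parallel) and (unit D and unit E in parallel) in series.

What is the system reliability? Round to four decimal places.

Parallel (A, B, and C): 1 − (1 − 0.886500)(1 − 0.894600)(1 − 0.814000) = 0.997775
Parallel (D and E): 1 − (1 − 0.865000)(1 − 0.908100) = 0.987594
Series ([0.997775] and [0.987594]): 0.997775 × 0.987594 = 0.9854

0.9854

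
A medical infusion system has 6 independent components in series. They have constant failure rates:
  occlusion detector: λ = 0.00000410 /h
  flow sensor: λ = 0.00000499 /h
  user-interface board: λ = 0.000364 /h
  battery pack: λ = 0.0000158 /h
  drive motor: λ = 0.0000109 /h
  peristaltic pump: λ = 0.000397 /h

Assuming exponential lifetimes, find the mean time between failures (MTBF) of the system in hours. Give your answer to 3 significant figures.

Series of exponential components: λ_sys = Σ λ_i
λ_sys = 0.00000410 + 0.00000499 + 0.000364 + 0.0000158 + 0.0000109 + 0.000397 = 7.9679e-04 /h
MTBF = 1 / λ_sys = 1260 h

1260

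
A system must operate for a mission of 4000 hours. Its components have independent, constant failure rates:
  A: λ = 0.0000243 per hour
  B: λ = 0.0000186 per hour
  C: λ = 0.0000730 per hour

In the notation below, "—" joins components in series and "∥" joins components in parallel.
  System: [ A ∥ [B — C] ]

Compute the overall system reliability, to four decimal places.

R(A) = exp(−0.0000243 × 4000) = 0.907375
R(B) = exp(−0.0000186 × 4000) = 0.928300
R(C) = exp(−0.0000730 × 4000) = 0.746769
Series (B and C): 0.928300 × 0.746769 = 0.693226
Parallel (A and [0.693226]): 1 − (1 − 0.907375)(1 − 0.693226) = 0.9716

0.9716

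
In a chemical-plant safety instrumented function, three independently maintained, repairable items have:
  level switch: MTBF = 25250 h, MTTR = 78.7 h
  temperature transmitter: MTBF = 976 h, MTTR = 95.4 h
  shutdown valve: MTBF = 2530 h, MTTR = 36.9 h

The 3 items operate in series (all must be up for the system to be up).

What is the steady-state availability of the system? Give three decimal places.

A(level switch) = MTBF/(MTBF+MTTR) = 25250/(25250+78.7) = 0.996893
A(temperature transmitter) = MTBF/(MTBF+MTTR) = 976/(976+95.4) = 0.910958
A(shutdown valve) = MTBF/(MTBF+MTTR) = 2530/(2530+36.9) = 0.985625
Series availability: 0.996893 × 0.910958 × 0.985625 = 0.895

0.895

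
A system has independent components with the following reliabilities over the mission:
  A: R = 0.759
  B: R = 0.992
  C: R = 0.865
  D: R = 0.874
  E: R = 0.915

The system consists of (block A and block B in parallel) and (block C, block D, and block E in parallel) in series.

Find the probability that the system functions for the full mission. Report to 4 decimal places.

0.9966

Parallel (A and B): 1 − (1 − 0.759000)(1 − 0.992000) = 0.998072
Parallel (C, D, and E): 1 − (1 − 0.865000)(1 − 0.874000)(1 − 0.915000) = 0.998554
Series ([0.998072] and [0.998554]): 0.998072 × 0.998554 = 0.9966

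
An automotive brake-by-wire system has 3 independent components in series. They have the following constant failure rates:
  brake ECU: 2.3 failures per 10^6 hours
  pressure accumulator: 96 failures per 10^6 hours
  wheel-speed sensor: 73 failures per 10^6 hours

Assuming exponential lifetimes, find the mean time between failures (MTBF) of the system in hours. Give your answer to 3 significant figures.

Series of exponential components: λ_sys = Σ λ_i
λ_sys = 0.0000023 + 0.000096 + 0.000073 = 1.7130e-04 /h
MTBF = 1 / λ_sys = 5840 h

5840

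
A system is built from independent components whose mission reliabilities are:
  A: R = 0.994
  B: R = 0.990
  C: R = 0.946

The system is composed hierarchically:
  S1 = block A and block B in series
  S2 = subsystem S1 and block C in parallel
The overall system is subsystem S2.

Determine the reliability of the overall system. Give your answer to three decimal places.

Series (A and B): 0.99400 × 0.99000 = 0.98406
Parallel ([0.98406] and C): 1 − (1 − 0.98406)(1 − 0.94600) = 0.999

0.999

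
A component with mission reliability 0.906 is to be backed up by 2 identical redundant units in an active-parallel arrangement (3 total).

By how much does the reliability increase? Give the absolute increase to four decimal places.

0.0932

R_before = 0.906
R_after = 1 − (1 − 0.906)^3 = 0.9992
ΔR = 0.9992 − 0.906 = 0.0932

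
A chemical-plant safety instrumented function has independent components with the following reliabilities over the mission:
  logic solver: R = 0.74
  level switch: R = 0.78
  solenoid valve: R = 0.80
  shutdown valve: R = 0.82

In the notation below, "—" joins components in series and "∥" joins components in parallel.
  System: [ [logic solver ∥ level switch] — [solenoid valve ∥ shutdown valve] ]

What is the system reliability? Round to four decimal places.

Parallel (logic solver and level switch): 1 − (1 − 0.740000)(1 − 0.780000) = 0.942800
Parallel (solenoid valve and shutdown valve): 1 − (1 − 0.800000)(1 − 0.820000) = 0.964000
Series ([0.942800] and [0.964000]): 0.942800 × 0.964000 = 0.9089

0.9089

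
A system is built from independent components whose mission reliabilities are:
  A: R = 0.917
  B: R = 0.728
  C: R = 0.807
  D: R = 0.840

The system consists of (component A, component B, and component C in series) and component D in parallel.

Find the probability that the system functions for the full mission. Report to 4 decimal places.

0.9262

Series (A, B, and C): 0.917000 × 0.728000 × 0.807000 = 0.538734
Parallel ([0.538734] and D): 1 − (1 − 0.538734)(1 − 0.840000) = 0.9262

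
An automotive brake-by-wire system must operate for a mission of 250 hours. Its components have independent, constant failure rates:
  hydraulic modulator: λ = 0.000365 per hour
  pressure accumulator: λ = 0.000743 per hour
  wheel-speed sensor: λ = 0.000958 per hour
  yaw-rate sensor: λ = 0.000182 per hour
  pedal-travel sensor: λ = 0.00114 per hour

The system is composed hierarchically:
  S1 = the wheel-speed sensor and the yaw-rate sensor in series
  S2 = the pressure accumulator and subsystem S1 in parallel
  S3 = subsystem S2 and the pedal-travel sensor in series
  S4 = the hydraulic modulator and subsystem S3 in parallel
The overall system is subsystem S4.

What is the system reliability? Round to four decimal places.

0.9756

R(hydraulic modulator) = exp(−0.000365 × 250) = 0.912789
R(pressure accumulator) = exp(−0.000743 × 250) = 0.830481
R(wheel-speed sensor) = exp(−0.000958 × 250) = 0.787021
R(yaw-rate sensor) = exp(−0.000182 × 250) = 0.955520
R(pedal-travel sensor) = exp(−0.00114 × 250) = 0.752014
Series (wheel-speed sensor and yaw-rate sensor): 0.787021 × 0.955520 = 0.752014
Parallel (pressure accumulator and [0.752014]): 1 − (1 − 0.830481)(1 − 0.752014) = 0.957962
Series ([0.957962] and pedal-travel sensor): 0.957962 × 0.752014 = 0.720401
Parallel (hydraulic modulator and [0.720401]): 1 − (1 − 0.912789)(1 − 0.720401) = 0.9756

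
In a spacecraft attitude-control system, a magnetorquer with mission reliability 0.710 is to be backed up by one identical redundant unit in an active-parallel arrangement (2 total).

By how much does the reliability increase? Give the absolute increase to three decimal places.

0.206

R_before = 0.710
R_after = 1 − (1 − 0.710)^2 = 0.916
ΔR = 0.916 − 0.710 = 0.206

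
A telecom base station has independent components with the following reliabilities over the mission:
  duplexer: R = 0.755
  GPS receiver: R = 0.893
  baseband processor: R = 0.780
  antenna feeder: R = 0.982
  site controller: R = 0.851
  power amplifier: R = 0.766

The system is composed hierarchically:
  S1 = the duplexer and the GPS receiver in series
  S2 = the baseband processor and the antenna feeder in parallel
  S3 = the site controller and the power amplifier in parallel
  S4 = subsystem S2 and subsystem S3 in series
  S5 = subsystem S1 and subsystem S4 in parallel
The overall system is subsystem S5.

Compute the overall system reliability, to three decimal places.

Series (duplexer and GPS receiver): 0.75500 × 0.89300 = 0.67422
Parallel (baseband processor and antenna feeder): 1 − (1 − 0.78000)(1 − 0.98200) = 0.99604
Parallel (site controller and power amplifier): 1 − (1 − 0.85100)(1 − 0.76600) = 0.96513
Series ([0.99604] and [0.96513]): 0.99604 × 0.96513 = 0.96131
Parallel ([0.67422] and [0.96131]): 1 − (1 − 0.67422)(1 − 0.96131) = 0.987

0.987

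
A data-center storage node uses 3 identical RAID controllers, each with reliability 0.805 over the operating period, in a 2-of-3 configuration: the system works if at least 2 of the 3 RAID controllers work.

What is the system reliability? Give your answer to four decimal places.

0.9008

R = Σ_{i=2}^{3} C(3,i) p^i (1−p)^{3−i} with p = 0.805
C(3,2)·0.805^2·0.195^1 = 0.379095
C(3,3)·0.805^3·0.195^0 = 0.521660
Sum = 0.9008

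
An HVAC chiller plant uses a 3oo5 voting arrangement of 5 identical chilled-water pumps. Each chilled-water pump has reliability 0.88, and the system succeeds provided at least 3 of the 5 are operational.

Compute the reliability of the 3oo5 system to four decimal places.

R = Σ_{i=3}^{5} C(5,i) p^i (1−p)^{5−i} with p = 0.88
C(5,3)·0.88^3·0.12^2 = 0.098132
C(5,4)·0.88^4·0.12^1 = 0.359817
C(5,5)·0.88^5·0.12^0 = 0.527732
Sum = 0.9857

0.9857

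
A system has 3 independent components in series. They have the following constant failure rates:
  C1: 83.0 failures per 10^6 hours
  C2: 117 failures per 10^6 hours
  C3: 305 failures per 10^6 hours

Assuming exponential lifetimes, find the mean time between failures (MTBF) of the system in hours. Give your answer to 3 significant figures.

Series of exponential components: λ_sys = Σ λ_i
λ_sys = 0.0000830 + 0.000117 + 0.000305 = 5.0500e-04 /h
MTBF = 1 / λ_sys = 1980 h

1980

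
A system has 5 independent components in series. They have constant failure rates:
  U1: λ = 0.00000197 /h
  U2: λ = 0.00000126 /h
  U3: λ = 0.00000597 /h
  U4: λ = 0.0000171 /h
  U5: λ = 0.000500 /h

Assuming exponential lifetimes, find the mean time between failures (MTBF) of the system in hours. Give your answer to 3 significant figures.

Series of exponential components: λ_sys = Σ λ_i
λ_sys = 0.00000197 + 0.00000126 + 0.00000597 + 0.0000171 + 0.000500 = 5.2630e-04 /h
MTBF = 1 / λ_sys = 1900 h

1900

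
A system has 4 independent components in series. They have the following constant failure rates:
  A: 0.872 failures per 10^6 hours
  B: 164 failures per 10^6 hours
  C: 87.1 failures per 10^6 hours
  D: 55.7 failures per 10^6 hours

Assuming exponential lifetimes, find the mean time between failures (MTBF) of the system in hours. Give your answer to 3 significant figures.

3250

Series of exponential components: λ_sys = Σ λ_i
λ_sys = 0.000000872 + 0.000164 + 0.0000871 + 0.0000557 = 3.0767e-04 /h
MTBF = 1 / λ_sys = 3250 h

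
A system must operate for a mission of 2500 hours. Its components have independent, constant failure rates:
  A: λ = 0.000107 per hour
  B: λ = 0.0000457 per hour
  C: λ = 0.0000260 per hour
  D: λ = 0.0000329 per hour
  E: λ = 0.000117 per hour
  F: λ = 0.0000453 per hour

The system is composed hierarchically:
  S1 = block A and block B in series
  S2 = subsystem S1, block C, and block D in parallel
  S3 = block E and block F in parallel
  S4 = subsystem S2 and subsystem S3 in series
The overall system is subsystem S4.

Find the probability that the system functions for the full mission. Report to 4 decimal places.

R(A) = exp(−0.000107 × 2500) = 0.765290
R(B) = exp(−0.0000457 × 2500) = 0.892035
R(C) = exp(−0.0000260 × 2500) = 0.937067
R(D) = exp(−0.0000329 × 2500) = 0.921042
R(E) = exp(−0.000117 × 2500) = 0.746395
R(F) = exp(−0.0000453 × 2500) = 0.892927
Series (A and B): 0.765290 × 0.892035 = 0.682665
Parallel ([0.682665], C, and D): 1 − (1 − 0.682665)(1 − 0.937067)(1 − 0.921042) = 0.998423
Parallel (E and F): 1 − (1 − 0.746395)(1 − 0.892927) = 0.972846
Series ([0.998423] and [0.972846]): 0.998423 × 0.972846 = 0.9713

0.9713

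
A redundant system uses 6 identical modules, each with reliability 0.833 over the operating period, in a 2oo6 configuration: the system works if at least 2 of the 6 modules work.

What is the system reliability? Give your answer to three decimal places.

0.999

R = Σ_{i=2}^{6} C(6,i) p^i (1−p)^{6−i} with p = 0.833
C(6,2)·0.833^2·0.167^4 = 0.00810
C(6,3)·0.833^3·0.167^3 = 0.05384
C(6,4)·0.833^4·0.167^2 = 0.20142
C(6,5)·0.833^5·0.167^1 = 0.40188
C(6,6)·0.833^6·0.167^0 = 0.33410
Sum = 0.999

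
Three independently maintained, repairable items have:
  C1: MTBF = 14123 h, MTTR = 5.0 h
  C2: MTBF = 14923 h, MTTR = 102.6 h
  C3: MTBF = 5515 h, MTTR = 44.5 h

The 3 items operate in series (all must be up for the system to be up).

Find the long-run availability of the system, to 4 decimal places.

0.9849

A(C1) = MTBF/(MTBF+MTTR) = 14123/(14123+5.0) = 0.999646
A(C2) = MTBF/(MTBF+MTTR) = 14923/(14923+102.6) = 0.993172
A(C3) = MTBF/(MTBF+MTTR) = 5515/(5515+44.5) = 0.991996
Series availability: 0.999646 × 0.993172 × 0.991996 = 0.9849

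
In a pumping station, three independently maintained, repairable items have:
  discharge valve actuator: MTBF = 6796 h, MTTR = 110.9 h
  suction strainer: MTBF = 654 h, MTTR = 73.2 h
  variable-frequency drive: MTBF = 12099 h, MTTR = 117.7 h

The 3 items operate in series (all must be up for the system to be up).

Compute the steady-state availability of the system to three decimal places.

0.876

A(discharge valve actuator) = MTBF/(MTBF+MTTR) = 6796/(6796+110.9) = 0.983944
A(suction strainer) = MTBF/(MTBF+MTTR) = 654/(654+73.2) = 0.899340
A(variable-frequency drive) = MTBF/(MTBF+MTTR) = 12099/(12099+117.7) = 0.990366
Series availability: 0.983944 × 0.899340 × 0.990366 = 0.876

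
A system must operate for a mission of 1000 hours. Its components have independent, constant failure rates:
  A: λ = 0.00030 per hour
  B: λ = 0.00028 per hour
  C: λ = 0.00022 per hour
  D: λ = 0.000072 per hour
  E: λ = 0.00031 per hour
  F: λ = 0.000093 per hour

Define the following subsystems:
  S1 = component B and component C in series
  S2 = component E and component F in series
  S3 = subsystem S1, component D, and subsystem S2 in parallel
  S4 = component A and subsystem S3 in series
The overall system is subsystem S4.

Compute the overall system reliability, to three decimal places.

R(A) = exp(−0.00030 × 1000) = 0.74082
R(B) = exp(−0.00028 × 1000) = 0.75578
R(C) = exp(−0.00022 × 1000) = 0.80252
R(D) = exp(−0.000072 × 1000) = 0.93053
R(E) = exp(−0.00031 × 1000) = 0.73345
R(F) = exp(−0.000093 × 1000) = 0.91119
Series (B and C): 0.75578 × 0.80252 = 0.60653
Series (E and F): 0.73345 × 0.91119 = 0.66831
Parallel ([0.60653], D, and [0.66831]): 1 − (1 − 0.60653)(1 − 0.93053)(1 − 0.66831) = 0.99093
Series (A and [0.99093]): 0.74082 × 0.99093 = 0.734

0.734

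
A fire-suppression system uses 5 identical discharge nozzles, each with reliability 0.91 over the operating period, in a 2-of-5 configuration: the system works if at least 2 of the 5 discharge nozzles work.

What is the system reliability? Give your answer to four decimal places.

0.9997

R = Σ_{i=2}^{5} C(5,i) p^i (1−p)^{5−i} with p = 0.91
C(5,2)·0.91^2·0.09^3 = 0.006037
C(5,3)·0.91^3·0.09^2 = 0.061039
C(5,4)·0.91^4·0.09^1 = 0.308587
C(5,5)·0.91^5·0.09^0 = 0.624032
Sum = 0.9997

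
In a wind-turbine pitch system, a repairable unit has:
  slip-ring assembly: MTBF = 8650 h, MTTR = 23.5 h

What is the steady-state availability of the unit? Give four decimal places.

0.9973

A(slip-ring assembly) = MTBF/(MTBF+MTTR) = 8650/(8650+23.5) = 0.9973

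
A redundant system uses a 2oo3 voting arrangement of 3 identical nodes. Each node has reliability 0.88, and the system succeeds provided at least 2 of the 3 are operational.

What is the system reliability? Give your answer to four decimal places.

R = Σ_{i=2}^{3} C(3,i) p^i (1−p)^{3−i} with p = 0.88
C(3,2)·0.88^2·0.12^1 = 0.278784
C(3,3)·0.88^3·0.12^0 = 0.681472
Sum = 0.9603

0.9603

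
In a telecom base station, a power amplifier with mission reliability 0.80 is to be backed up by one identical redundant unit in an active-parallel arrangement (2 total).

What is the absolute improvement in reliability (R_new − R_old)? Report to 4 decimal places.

R_before = 0.80
R_after = 1 − (1 − 0.80)^2 = 0.9600
ΔR = 0.9600 − 0.80 = 0.1600

0.1600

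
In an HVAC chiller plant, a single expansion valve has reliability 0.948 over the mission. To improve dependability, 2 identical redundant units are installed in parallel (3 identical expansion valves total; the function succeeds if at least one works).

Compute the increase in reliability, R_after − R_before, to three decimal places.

R_before = 0.948
R_after = 1 − (1 − 0.948)^3 = 1.000
ΔR = 1.000 − 0.948 = 0.052

0.052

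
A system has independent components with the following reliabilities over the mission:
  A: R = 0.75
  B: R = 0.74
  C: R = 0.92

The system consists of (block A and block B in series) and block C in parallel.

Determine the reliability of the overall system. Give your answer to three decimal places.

0.964

Series (A and B): 0.75000 × 0.74000 = 0.55500
Parallel ([0.55500] and C): 1 − (1 − 0.55500)(1 − 0.92000) = 0.964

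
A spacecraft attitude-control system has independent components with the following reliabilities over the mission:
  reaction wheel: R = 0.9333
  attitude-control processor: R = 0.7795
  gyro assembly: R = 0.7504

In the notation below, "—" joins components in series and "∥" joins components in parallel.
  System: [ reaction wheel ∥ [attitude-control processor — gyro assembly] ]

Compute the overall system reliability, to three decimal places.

0.972

Series (attitude-control processor and gyro assembly): 0.77950 × 0.75040 = 0.58494
Parallel (reaction wheel and [0.58494]): 1 − (1 − 0.93330)(1 − 0.58494) = 0.972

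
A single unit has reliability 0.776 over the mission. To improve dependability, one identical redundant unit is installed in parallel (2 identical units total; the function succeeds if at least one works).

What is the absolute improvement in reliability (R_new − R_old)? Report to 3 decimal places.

0.174

R_before = 0.776
R_after = 1 − (1 − 0.776)^2 = 0.950
ΔR = 0.950 − 0.776 = 0.174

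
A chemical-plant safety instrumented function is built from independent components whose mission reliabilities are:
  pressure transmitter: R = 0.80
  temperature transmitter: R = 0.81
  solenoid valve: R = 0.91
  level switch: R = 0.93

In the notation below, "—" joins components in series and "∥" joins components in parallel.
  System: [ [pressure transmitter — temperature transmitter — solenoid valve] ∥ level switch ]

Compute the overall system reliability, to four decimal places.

Series (pressure transmitter, temperature transmitter, and solenoid valve): 0.800000 × 0.810000 × 0.910000 = 0.589680
Parallel ([0.589680] and level switch): 1 − (1 − 0.589680)(1 − 0.930000) = 0.9713

0.9713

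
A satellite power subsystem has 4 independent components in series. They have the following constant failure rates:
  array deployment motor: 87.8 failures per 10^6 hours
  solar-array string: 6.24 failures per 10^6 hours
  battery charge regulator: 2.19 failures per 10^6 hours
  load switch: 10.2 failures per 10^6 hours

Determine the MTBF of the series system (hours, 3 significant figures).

9400

Series of exponential components: λ_sys = Σ λ_i
λ_sys = 0.0000878 + 0.00000624 + 0.00000219 + 0.0000102 = 1.0643e-04 /h
MTBF = 1 / λ_sys = 9400 h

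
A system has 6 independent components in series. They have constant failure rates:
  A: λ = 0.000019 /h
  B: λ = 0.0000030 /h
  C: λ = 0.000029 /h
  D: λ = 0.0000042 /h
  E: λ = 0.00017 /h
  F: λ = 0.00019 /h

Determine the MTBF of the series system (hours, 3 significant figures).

Series of exponential components: λ_sys = Σ λ_i
λ_sys = 0.000019 + 0.0000030 + 0.000029 + 0.0000042 + 0.00017 + 0.00019 = 4.1520e-04 /h
MTBF = 1 / λ_sys = 2410 h

2410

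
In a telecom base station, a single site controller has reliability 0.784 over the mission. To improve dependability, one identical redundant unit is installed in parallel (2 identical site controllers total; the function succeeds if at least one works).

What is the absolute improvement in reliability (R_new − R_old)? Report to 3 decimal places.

R_before = 0.784
R_after = 1 − (1 − 0.784)^2 = 0.953
ΔR = 0.953 − 0.784 = 0.169

0.169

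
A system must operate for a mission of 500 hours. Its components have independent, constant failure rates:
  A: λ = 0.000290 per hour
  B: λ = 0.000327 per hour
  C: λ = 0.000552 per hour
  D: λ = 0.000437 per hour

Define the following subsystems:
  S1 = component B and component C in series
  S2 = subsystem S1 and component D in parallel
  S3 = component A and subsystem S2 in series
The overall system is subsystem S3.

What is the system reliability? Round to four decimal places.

0.8046

R(A) = exp(−0.000290 × 500) = 0.865022
R(B) = exp(−0.000327 × 500) = 0.849166
R(C) = exp(−0.000552 × 500) = 0.758813
R(D) = exp(−0.000437 × 500) = 0.803723
Series (B and C): 0.849166 × 0.758813 = 0.644358
Parallel ([0.644358] and D): 1 − (1 − 0.644358)(1 − 0.803723) = 0.930196
Series (A and [0.930196]): 0.865022 × 0.930196 = 0.8046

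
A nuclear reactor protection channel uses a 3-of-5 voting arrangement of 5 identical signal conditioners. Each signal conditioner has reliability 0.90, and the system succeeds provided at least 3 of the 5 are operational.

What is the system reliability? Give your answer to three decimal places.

0.991

R = Σ_{i=3}^{5} C(5,i) p^i (1−p)^{5−i} with p = 0.90
C(5,3)·0.90^3·0.10^2 = 0.07290
C(5,4)·0.90^4·0.10^1 = 0.32805
C(5,5)·0.90^5·0.10^0 = 0.59049
Sum = 0.991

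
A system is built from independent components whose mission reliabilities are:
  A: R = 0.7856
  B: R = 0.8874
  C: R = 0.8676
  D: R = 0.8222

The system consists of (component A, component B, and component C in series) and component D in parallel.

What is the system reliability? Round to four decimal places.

0.9297

Series (A, B, and C): 0.785600 × 0.887400 × 0.867600 = 0.604840
Parallel ([0.604840] and D): 1 − (1 − 0.604840)(1 − 0.822200) = 0.9297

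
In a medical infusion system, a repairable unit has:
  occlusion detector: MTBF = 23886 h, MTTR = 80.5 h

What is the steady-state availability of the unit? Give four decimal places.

0.9966

A(occlusion detector) = MTBF/(MTBF+MTTR) = 23886/(23886+80.5) = 0.9966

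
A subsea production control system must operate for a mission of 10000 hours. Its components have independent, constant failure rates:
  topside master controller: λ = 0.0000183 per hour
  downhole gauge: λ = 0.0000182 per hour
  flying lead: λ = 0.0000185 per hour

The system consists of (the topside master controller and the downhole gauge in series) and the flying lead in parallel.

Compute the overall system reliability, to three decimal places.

0.948

R(topside master controller) = exp(−0.0000183 × 10000) = 0.83277
R(downhole gauge) = exp(−0.0000182 × 10000) = 0.83360
R(flying lead) = exp(−0.0000185 × 10000) = 0.83110
Series (topside master controller and downhole gauge): 0.83277 × 0.83360 = 0.69420
Parallel ([0.69420] and flying lead): 1 − (1 − 0.69420)(1 − 0.83110) = 0.948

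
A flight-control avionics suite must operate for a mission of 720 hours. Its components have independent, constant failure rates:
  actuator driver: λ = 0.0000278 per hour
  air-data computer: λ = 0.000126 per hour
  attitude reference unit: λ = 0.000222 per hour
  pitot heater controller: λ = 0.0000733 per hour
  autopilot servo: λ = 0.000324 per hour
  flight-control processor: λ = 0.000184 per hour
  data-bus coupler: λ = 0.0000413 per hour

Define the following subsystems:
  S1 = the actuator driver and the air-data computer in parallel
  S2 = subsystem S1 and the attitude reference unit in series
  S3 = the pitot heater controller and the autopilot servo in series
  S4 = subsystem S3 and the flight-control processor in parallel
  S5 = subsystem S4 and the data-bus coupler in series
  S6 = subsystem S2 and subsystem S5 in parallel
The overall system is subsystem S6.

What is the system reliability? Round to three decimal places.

R(actuator driver) = exp(−0.0000278 × 720) = 0.98018
R(air-data computer) = exp(−0.000126 × 720) = 0.91327
R(attitude reference unit) = exp(−0.000222 × 720) = 0.85228
R(pitot heater controller) = exp(−0.0000733 × 720) = 0.94859
R(autopilot servo) = exp(−0.000324 × 720) = 0.79193
R(flight-control processor) = exp(−0.000184 × 720) = 0.87592
R(data-bus coupler) = exp(−0.0000413 × 720) = 0.97070
Parallel (actuator driver and air-data computer): 1 − (1 − 0.98018)(1 − 0.91327) = 0.99828
Series ([0.99828] and attitude reference unit): 0.99828 × 0.85228 = 0.85081
Series (pitot heater controller and autopilot servo): 0.94859 × 0.79193 = 0.75122
Parallel ([0.75122] and flight-control processor): 1 − (1 − 0.75122)(1 − 0.87592) = 0.96913
Series ([0.96913] and data-bus coupler): 0.96913 × 0.97070 = 0.94073
Parallel ([0.85081] and [0.94073]): 1 − (1 − 0.85081)(1 − 0.94073) = 0.991

0.991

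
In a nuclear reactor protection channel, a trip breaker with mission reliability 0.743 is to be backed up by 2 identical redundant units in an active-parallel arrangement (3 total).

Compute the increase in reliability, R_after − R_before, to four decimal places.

0.2400

R_before = 0.743
R_after = 1 − (1 − 0.743)^3 = 0.9830
ΔR = 0.9830 − 0.743 = 0.2400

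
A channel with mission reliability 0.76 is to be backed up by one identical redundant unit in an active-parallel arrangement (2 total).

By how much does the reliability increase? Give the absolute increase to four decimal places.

R_before = 0.76
R_after = 1 − (1 − 0.76)^2 = 0.9424
ΔR = 0.9424 − 0.76 = 0.1824

0.1824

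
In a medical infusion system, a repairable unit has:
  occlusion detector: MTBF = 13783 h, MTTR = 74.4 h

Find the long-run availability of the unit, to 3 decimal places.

A(occlusion detector) = MTBF/(MTBF+MTTR) = 13783/(13783+74.4) = 0.995

0.995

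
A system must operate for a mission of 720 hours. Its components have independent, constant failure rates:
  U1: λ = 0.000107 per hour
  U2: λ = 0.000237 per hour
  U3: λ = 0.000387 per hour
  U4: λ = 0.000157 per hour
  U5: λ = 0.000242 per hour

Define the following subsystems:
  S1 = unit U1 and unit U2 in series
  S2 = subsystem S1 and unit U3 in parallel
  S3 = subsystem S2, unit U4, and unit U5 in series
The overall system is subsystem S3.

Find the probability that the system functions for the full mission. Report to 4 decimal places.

0.7103

R(U1) = exp(−0.000107 × 720) = 0.925853
R(U2) = exp(−0.000237 × 720) = 0.843125
R(U3) = exp(−0.000387 × 720) = 0.756812
R(U4) = exp(−0.000157 × 720) = 0.893115
R(U5) = exp(−0.000242 × 720) = 0.840095
Series (U1 and U2): 0.925853 × 0.843125 = 0.780610
Parallel ([0.780610] and U3): 1 − (1 − 0.780610)(1 − 0.756812) = 0.946647
Series ([0.946647], U4, and U5): 0.946647 × 0.893115 × 0.840095 = 0.7103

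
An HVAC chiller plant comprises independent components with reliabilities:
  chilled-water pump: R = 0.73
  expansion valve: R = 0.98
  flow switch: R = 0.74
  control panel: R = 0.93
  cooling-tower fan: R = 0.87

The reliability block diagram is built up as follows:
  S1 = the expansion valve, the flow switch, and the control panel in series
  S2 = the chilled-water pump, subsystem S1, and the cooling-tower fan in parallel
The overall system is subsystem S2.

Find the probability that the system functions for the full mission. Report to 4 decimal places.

0.9886

Series (expansion valve, flow switch, and control panel): 0.980000 × 0.740000 × 0.930000 = 0.674436
Parallel (chilled-water pump, [0.674436], and cooling-tower fan): 1 − (1 − 0.730000)(1 − 0.674436)(1 − 0.870000) = 0.9886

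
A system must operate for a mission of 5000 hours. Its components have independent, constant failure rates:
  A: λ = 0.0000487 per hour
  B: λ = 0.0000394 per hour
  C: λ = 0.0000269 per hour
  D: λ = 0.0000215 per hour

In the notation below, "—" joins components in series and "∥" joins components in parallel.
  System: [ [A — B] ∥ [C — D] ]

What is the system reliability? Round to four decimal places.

0.9234

R(A) = exp(−0.0000487 × 5000) = 0.783879
R(B) = exp(−0.0000394 × 5000) = 0.821191
R(C) = exp(−0.0000269 × 5000) = 0.874153
R(D) = exp(−0.0000215 × 5000) = 0.898077
Series (A and B): 0.783879 × 0.821191 = 0.643714
Series (C and D): 0.874153 × 0.898077 = 0.785057
Parallel ([0.643714] and [0.785057]): 1 − (1 − 0.643714)(1 − 0.785057) = 0.9234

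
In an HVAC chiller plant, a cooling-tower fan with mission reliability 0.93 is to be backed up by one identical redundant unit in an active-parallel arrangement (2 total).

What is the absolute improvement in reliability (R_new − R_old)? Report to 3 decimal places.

0.065

R_before = 0.93
R_after = 1 − (1 − 0.93)^2 = 0.995
ΔR = 0.995 − 0.93 = 0.065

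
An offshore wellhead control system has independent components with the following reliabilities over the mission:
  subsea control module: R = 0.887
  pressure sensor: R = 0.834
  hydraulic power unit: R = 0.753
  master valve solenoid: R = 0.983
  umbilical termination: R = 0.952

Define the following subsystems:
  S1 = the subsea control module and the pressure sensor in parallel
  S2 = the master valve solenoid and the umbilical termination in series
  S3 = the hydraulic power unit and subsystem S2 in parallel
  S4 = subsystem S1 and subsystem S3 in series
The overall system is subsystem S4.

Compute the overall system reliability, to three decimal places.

Parallel (subsea control module and pressure sensor): 1 − (1 − 0.88700)(1 − 0.83400) = 0.98124
Series (master valve solenoid and umbilical termination): 0.98300 × 0.95200 = 0.93582
Parallel (hydraulic power unit and [0.93582]): 1 − (1 − 0.75300)(1 − 0.93582) = 0.98415
Series ([0.98124] and [0.98415]): 0.98124 × 0.98415 = 0.966

0.966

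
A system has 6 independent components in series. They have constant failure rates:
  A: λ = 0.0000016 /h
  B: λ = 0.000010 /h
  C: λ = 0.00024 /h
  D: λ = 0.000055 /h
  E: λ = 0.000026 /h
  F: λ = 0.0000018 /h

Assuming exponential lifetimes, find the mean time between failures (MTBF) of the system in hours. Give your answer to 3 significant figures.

Series of exponential components: λ_sys = Σ λ_i
λ_sys = 0.0000016 + 0.000010 + 0.00024 + 0.000055 + 0.000026 + 0.0000018 = 3.3440e-04 /h
MTBF = 1 / λ_sys = 2990 h

2990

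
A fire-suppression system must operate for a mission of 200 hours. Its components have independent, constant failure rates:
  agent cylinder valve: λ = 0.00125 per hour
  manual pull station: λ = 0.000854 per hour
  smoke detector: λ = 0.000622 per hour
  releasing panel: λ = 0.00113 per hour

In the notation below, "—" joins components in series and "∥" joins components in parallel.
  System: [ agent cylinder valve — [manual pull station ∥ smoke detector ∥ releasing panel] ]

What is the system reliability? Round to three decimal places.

0.776

R(agent cylinder valve) = exp(−0.00125 × 200) = 0.77880
R(manual pull station) = exp(−0.000854 × 200) = 0.84299
R(smoke detector) = exp(−0.000622 × 200) = 0.88303
R(releasing panel) = exp(−0.00113 × 200) = 0.79772
Parallel (manual pull station, smoke detector, and releasing panel): 1 − (1 − 0.84299)(1 − 0.88303)(1 − 0.79772) = 0.99629
Series (agent cylinder valve and [0.99629]): 0.77880 × 0.99629 = 0.776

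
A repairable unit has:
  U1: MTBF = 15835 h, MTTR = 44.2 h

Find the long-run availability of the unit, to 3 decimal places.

A(U1) = MTBF/(MTBF+MTTR) = 15835/(15835+44.2) = 0.997

0.997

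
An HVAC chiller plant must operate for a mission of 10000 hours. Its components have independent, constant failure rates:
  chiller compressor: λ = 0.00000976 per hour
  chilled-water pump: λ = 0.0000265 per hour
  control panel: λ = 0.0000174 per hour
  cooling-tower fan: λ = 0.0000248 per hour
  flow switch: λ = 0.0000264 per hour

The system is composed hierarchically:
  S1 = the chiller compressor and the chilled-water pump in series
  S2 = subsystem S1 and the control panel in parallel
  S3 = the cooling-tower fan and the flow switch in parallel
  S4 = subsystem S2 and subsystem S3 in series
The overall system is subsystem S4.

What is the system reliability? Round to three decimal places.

R(chiller compressor) = exp(−0.00000976 × 10000) = 0.90701
R(chilled-water pump) = exp(−0.0000265 × 10000) = 0.76721
R(control panel) = exp(−0.0000174 × 10000) = 0.84030
R(cooling-tower fan) = exp(−0.0000248 × 10000) = 0.78036
R(flow switch) = exp(−0.0000264 × 10000) = 0.76797
Series (chiller compressor and chilled-water pump): 0.90701 × 0.76721 = 0.69587
Parallel ([0.69587] and control panel): 1 − (1 − 0.69587)(1 − 0.84030) = 0.95143
Parallel (cooling-tower fan and flow switch): 1 − (1 − 0.78036)(1 − 0.76797) = 0.94904
Series ([0.95143] and [0.94904]): 0.95143 × 0.94904 = 0.903

0.903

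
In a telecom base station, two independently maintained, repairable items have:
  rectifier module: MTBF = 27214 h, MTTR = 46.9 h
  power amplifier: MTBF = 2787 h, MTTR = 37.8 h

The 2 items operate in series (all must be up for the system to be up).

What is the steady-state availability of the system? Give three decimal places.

0.985

A(rectifier module) = MTBF/(MTBF+MTTR) = 27214/(27214+46.9) = 0.998280
A(power amplifier) = MTBF/(MTBF+MTTR) = 2787/(2787+37.8) = 0.986619
Series availability: 0.998280 × 0.986619 = 0.985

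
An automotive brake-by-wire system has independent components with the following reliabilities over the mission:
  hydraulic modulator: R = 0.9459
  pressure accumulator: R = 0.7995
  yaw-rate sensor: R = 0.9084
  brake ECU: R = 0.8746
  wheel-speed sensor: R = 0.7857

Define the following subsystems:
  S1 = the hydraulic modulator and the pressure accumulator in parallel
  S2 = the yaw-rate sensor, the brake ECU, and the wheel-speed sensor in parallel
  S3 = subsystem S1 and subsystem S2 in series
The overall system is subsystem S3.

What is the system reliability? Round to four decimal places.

Parallel (hydraulic modulator and pressure accumulator): 1 − (1 − 0.945900)(1 − 0.799500) = 0.989153
Parallel (yaw-rate sensor, brake ECU, and wheel-speed sensor): 1 − (1 − 0.908400)(1 − 0.874600)(1 − 0.785700) = 0.997538
Series ([0.989153] and [0.997538]): 0.989153 × 0.997538 = 0.9867

0.9867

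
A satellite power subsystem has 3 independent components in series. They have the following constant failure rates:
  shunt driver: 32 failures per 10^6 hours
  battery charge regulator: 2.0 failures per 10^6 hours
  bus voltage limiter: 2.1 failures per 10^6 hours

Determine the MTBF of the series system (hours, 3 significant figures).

Series of exponential components: λ_sys = Σ λ_i
λ_sys = 0.000032 + 0.0000020 + 0.0000021 = 3.6100e-05 /h
MTBF = 1 / λ_sys = 27700 h

27700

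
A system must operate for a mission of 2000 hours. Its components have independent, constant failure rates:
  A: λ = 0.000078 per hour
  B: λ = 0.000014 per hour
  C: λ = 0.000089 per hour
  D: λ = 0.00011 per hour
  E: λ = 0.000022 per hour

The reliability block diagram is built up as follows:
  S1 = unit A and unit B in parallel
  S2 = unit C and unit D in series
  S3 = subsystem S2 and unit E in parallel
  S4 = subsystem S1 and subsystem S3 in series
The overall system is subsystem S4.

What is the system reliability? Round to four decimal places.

0.9819

R(A) = exp(−0.000078 × 2000) = 0.855559
R(B) = exp(−0.000014 × 2000) = 0.972388
R(C) = exp(−0.000089 × 2000) = 0.836942
R(D) = exp(−0.00011 × 2000) = 0.802519
R(E) = exp(−0.000022 × 2000) = 0.956954
Parallel (A and B): 1 − (1 − 0.855559)(1 − 0.972388) = 0.996012
Series (C and D): 0.836942 × 0.802519 = 0.671662
Parallel ([0.671662] and E): 1 − (1 − 0.671662)(1 − 0.956954) = 0.985866
Series ([0.996012] and [0.985866]): 0.996012 × 0.985866 = 0.9819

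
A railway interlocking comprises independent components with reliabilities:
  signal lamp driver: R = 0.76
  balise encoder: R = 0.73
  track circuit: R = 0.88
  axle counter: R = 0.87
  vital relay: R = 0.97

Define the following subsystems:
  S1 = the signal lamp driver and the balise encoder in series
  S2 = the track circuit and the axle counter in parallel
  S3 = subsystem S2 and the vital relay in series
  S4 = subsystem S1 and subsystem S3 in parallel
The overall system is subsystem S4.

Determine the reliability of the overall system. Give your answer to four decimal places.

0.9799

Series (signal lamp driver and balise encoder): 0.760000 × 0.730000 = 0.554800
Parallel (track circuit and axle counter): 1 − (1 − 0.880000)(1 − 0.870000) = 0.984400
Series ([0.984400] and vital relay): 0.984400 × 0.970000 = 0.954868
Parallel ([0.554800] and [0.954868]): 1 − (1 − 0.554800)(1 − 0.954868) = 0.9799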